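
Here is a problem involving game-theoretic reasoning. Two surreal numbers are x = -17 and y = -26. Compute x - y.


x = -17, y = -26
x - y = -17 - -26 = 9

9


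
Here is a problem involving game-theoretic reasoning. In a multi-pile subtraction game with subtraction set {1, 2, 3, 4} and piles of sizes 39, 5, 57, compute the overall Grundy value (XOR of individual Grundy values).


Subtraction set: {1, 2, 3, 4}
For this subtraction set, G(n) = n mod 5 (period = max + 1 = 5).
Pile 1 (size 39): G(39) = 39 mod 5 = 4
Pile 2 (size 5): G(5) = 5 mod 5 = 0
Pile 3 (size 57): G(57) = 57 mod 5 = 2
Total Grundy value = XOR of all: 4 XOR 0 XOR 2 = 6

6


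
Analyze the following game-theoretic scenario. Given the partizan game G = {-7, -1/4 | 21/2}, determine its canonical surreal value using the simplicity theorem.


Left options: {-7, -1/4}, max = -1/4
Right options: {21/2}, min = 21/2
All options are numbers and max(Left) < min(Right), so by the simplicity theorem the value is the simplest (earliest-born) number strictly between -1/4 and 21/2.
Integers 0 through 10 all lie strictly between -1/4 and 21/2.
Among integers, the simplest (lowest birthday = smallest |n|; 0 is born on day 0, +-n on day n) is 0.
No non-integer in the interval can be simpler: if x is a non-integer in the interval, then floor(x) or ceil(x) also lies in the interval (the interval contains an integer), and both are proper prefixes of x's sign expansion, i.e. born earlier. So the game value is 0.
Game value = 0

0


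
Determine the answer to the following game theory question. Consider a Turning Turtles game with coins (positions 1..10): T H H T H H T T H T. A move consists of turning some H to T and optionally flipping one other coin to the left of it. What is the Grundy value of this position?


Coins: T H H T H H T T H T
Key fact: a single head at position k behaves exactly like a Nim heap of size k (turning it to T and optionally flipping a coin at j < k corresponds to moving the heap from k to j, or to 0), and heads combine as a disjunctive sum (two heads at the same place would cancel, matching j XOR j = 0). So the Nim-value is the XOR of the 1-indexed positions of the heads.
Face-up positions (1-indexed): [2, 3, 5, 6, 9]
XOR 0 with 2: 0 XOR 2 = 2
XOR 2 with 3: 2 XOR 3 = 1
XOR 1 with 5: 1 XOR 5 = 4
XOR 4 with 6: 4 XOR 6 = 2
XOR 2 with 9: 2 XOR 9 = 11
Nim-value = 11

11


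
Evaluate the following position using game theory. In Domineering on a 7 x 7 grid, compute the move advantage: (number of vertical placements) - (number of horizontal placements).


Board is 7 x 7 (rows x cols).
Left (vertical) placements: (rows-1) * cols = 6 * 7 = 42
Right (horizontal) placements: rows * (cols-1) = 7 * 6 = 42
Advantage = Left - Right = 42 - 42 = 0

0


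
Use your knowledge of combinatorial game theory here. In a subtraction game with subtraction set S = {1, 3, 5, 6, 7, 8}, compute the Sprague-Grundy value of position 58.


The subtraction set is S = {1, 3, 5, 6, 7, 8}.
G(k) = mex{ G(k - s) : s in S, s <= k }. We compute iteratively: G(0) = 0.
G(1) = mex({0}) = 1
G(2) = mex({1}) = 0
G(3) = mex({0}) = 1
G(4) = mex({1}) = 0
G(5) = mex({0}) = 1
G(6) = mex({0, 1}) = 2
G(7) = mex({0, 1, 2}) = 3
G(8) = mex({0, 1, 3}) = 2
G(9) = mex({0, 1, 2}) = 3
G(10) = mex({0, 1, 3}) = 2
G(11) = mex({0, 1, 2}) = 3
G(12) = mex({0, 1, 2, 3}) = 4
G(13) = mex({1, 2, 3, 4}) = 0
G(14) = mex({0, 2, 3}) = 1
G(15) = mex({1, 2, 3, 4}) = 0
G(16) = mex({0, 2, 3}) = 1
G(17) = mex({1, 2, 3, 4}) = 0
G(18) = mex({0, 2, 3, 4}) = 1
G(19) = mex({0, 1, 3, 4}) = 2
G(20) = mex({0, 1, 2, 4}) = 3
Observe that G(13)..G(20) = 0, 1, 0, 1, 0, 1, 2, 3 repeats G(0)..G(7) = 0, 1, 0, 1, 0, 1, 2, 3.
For k >= max(S) = 8, G(k) is determined by the previous 8 values G(k-8)..G(k-1); a window of 8 consecutive values has recurred shifted by 13, so by induction G(k + 13) = G(k) for all k >= 0: the sequence is periodic from the start with period 13.
One period: G(0..12) = 0, 1, 0, 1, 0, 1, 2, 3, 2, 3, 2, 3, 4.
58 mod 13 = 6, so G(58) = G(6) = 2.

2


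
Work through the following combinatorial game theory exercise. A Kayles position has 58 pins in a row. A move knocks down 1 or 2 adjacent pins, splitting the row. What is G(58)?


Kayles: a move removes 1 or 2 adjacent pins from a contiguous row.
Removing pins from a row of k leaves two independent rows (a, b) with a + b = k - 1 (one pin) or a + b = k - 2 (two pins); an end removal gives a = 0.
By Sprague-Grundy, G(k) = mex{ G(a) XOR G(b) } over all these splits. G(0) = 0.
G(1): splits (0,0):0^0=0 -> mex({0}) = 1
G(2): splits (0,1):0^1=1 (0,0):0^0=0 -> mex({0, 1}) = 2
G(3): splits (0,2):0^2=2 (1,1):1^1=0 (0,1):0^1=1 -> mex({0, 1, 2}) = 3
G(4): splits (0,3):0^3=3 (1,2):1^2=3 (0,2):0^2=2 (1,1):1^1=0 -> mex({0, 2, 3}) = 1
G(5): splits (0,4):0^1=1 (1,3):1^3=2 (2,2):2^2=0 (0,3):0^3=3 (1,2):1^2=3 -> mex({0, 1, 2, 3}) = 4
G(6) = mex({0, 1, 2, 4}) = 3
G(7) = mex({0, 1, 3, 4, 5}) = 2
G(8) = mex({0, 2, 3, 5, 6}) = 1
G(9) = mex({0, 1, 2, 3, 6, 7}) = 4
G(10) = mex({0, 1, 3, 4, 5, 7}) = 2
G(11) = mex({0, 1, 2, 3, 4, 5}) = 6
G(12) = mex({0, 1, 2, 3, 5, 6, 7}) = 4
G(13) = mex({0, 2, 3, 4, 6, 7}) = 1
G(14) = mex({0, 1, 4, 5, 6, 7}) = 2
G(15) = mex({0, 1, 2, 3, 4, 5, 6}) = 7
G(16) = mex({0, 2, 3, 5, 6, 7}) = 1
G(17) = mex({0, 1, 2, 3, 5, 6, 7}) = 4
G(18) = mex({0, 1, 2, 4, 5, 6}) = 3
G(19) = mex({0, 1, 3, 4, 5, 7}) = 2
G(20) = mex({0, 2, 3, 4, 5, 6, 7}) = 1
G(21) = mex({0, 1, 2, 3, 5, 6, 7}) = 4
G(22) = mex({0, 1, 2, 3, 4, 5, 7}) = 6
G(23) = mex({0, 1, 2, 3, 4, 5, 6}) = 7
G(24) = mex({0, 1, 2, 3, 5, 6, 7}) = 4
G(25) = mex({0, 2, 3, 4, 6, 7}) = 1
G(26) = mex({0, 1, 3, 4, 5, 6, 7}) = 2
G(27) = mex({0, 1, 2, 3, 4, 5, 6, 7}) = 8
G(28) = mex({0, 1, 2, 3, 4, 6, 7, 8}) = 5
G(29) = mex({0, 1, 2, 3, 5, 6, 7, 8, 9}) = 4
G(30) = mex({0, 1, 2, 3, 4, 5, 6, 9, 10}) = 7
G(31) = mex({0, 1, 3, 4, 5, 7, 10, 11}) = 2
G(32) = mex({0, 2, 3, 4, 5, 6, 7, 9, 11}) = 1
G(33) = mex({0, 1, 2, 3, 4, 5, 6, 7, 9, 12}) = 8
G(34) = mex({0, 1, 2, 3, 4, 5, 7, 8, 11, 12}) = 6
G(35) = mex({0, 1, 2, 3, 4, 5, 6, 8, 9, 10, 11}) = 7
G(36) = mex({0, 1, 2, 3, 5, 6, 7, 9, 10}) = 4
G(37) = mex({0, 2, 3, 4, 6, 7, 9, 10, 11, 12}) = 1
G(38) = mex({0, 1, 3, 4, 5, 6, 7, 9, 10, 11, 12}) = 2
G(39) = mex({0, 1, 2, 4, 5, 6, 7, 9, 10, 12, 14}) = 3
G(40) = mex({0, 2, 3, 4, 6, 7, 11, 12, 14}) = 1
G(41) = mex({0, 1, 2, 3, 5, 6, 7, 9, 10, 11, 12}) = 4
G(42) = mex({0, 1, 2, 3, 4, 5, 6, 9, 10}) = 7
G(43) = mex({0, 1, 3, 4, 5, 7, 9, 10, 12, 15}) = 2
G(44) = mex({0, 2, 3, 4, 5, 6, 7, 9, 10, 12, 15}) = 1
G(45) = mex({0, 1, 2, 3, 4, 5, 6, 7, 9, 10, 12, 14}) = 8
G(46) = mex({0, 1, 3, 4, 5, 7, 8, 11, 12, 14}) = 2
G(47) = mex({0, 1, 2, 3, 4, 5, 6, 8, 9, 10, 11, 12}) = 7
G(48) = mex({0, 1, 2, 3, 5, 6, 7, 9, 10}) = 4
G(49) = mex({0, 2, 3, 4, 6, 7, 9, 10, 11, 12, 15}) = 1
G(50) = mex({0, 1, 4, 5, 6, 7, 9, 11, 12, 14, 15}) = 2
G(51) = mex({0, 1, 2, 3, 4, 5, 6, 7, 9, 12, 14, 15}) = 8
G(52) = mex({0, 2, 3, 4, 5, 6, 7, 8, 11, 12, 15}) = 1
G(53) = mex({0, 1, 2, 3, 5, 6, 7, 8, 9, 10, 11, 12}) = 4
G(54) = mex({0, 1, 2, 3, 4, 5, 6, 9, 10}) = 7
G(55) = mex({0, 1, 3, 4, 5, 7, 9, 10, 11, 12}) = 2
G(56) = mex({0, 2, 3, 4, 5, 6, 7, 9, 10, 11, 12, 13, 14}) = 1
G(57) = mex({0, 1, 2, 3, 5, 6, 7, 9, 10, 12, 13, 14, 15}) = 4
G(58) = mex({0, 1, 3, 4, 5, 7, 11, 12, 14, 15}) = 2
Therefore G(58) = 2.

2


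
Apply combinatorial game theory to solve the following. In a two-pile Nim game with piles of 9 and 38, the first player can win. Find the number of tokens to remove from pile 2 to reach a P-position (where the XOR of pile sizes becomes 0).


Piles: 9 and 38
Current XOR: 9 XOR 38 = 47 (non-zero, so this is an N-position).
To make the XOR zero, we need to find a move that balances the piles.
For pile 2 (size 38): target = 38 XOR 47 = 9
We reduce pile 2 from 38 to 9.
Tokens removed: 38 - 9 = 29
Verification: 9 XOR 9 = 0

29


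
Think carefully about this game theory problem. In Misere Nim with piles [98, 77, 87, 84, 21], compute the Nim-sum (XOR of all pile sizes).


We need the XOR (exclusive or) of all pile sizes.
After XOR-ing pile 1 (size 98): 0 XOR 98 = 98
After XOR-ing pile 2 (size 77): 98 XOR 77 = 47
After XOR-ing pile 3 (size 87): 47 XOR 87 = 120
After XOR-ing pile 4 (size 84): 120 XOR 84 = 44
After XOR-ing pile 5 (size 21): 44 XOR 21 = 57
The Nim-value of this position is 57.

57


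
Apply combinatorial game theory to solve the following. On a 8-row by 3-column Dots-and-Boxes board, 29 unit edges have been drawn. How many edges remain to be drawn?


Grid: 8 x 3 boxes, i.e. 9 rows and 4 columns of dots.
Horizontal edges: (rows + 1) * cols = 9 * 3 = 27
Vertical edges: rows * (cols + 1) = 8 * 4 = 32
Total edges: 27 + 32 = 59
Edges drawn: 29
Remaining: 59 - 29 = 30

30


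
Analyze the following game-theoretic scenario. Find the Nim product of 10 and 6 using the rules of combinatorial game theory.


Nim multiplication is bilinear over XOR: (u XOR v) * w = (u*w) XOR (v*w).
So we split each operand into its bit components and XOR the pairwise Nim products.
10 = 2 + 8 (as XOR of powers of 2).
6 = 2 + 4 (as XOR of powers of 2).
Using the standard Nim-product table on single bits:
  2*2 = 3,   2*4 = 8,   2*8 = 12,
  4*4 = 6,   4*8 = 11,  8*8 = 13,
and  1*x = x (identity), k*l = l*k (commutative).
Pairwise Nim products:
  2 * 2 = 3
  2 * 4 = 8
  8 * 2 = 12
  8 * 4 = 11
XOR them: 3 XOR 8 XOR 12 XOR 11 = 12.
Result: 10 * 6 = 12 (in Nim).

12


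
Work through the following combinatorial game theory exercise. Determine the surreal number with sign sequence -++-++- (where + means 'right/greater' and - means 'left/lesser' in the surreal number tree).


Sign expansion: -++-++-
Rule: track bounds (lo, hi), initially (-inf, +inf). On '+', the current value becomes lo and we move to the simplest number in (value, hi): value + 1 if hi = +inf, otherwise the midpoint (value + hi)/2. On '-', the current value becomes hi and we move to value - 1 if lo = -inf, otherwise the midpoint (lo + value)/2.
Start at 0.
Step 1: sign = -, move left. Bounds: (-inf, 0). Value = -1
Step 2: sign = +, move right. Bounds: (-1, 0). Value = -1/2
Step 3: sign = +, move right. Bounds: (-1/2, 0). Value = -1/4
Step 4: sign = -, move left. Bounds: (-1/2, -1/4). Value = -3/8
Step 5: sign = +, move right. Bounds: (-3/8, -1/4). Value = -5/16
Step 6: sign = +, move right. Bounds: (-5/16, -1/4). Value = -9/32
Step 7: sign = -, move left. Bounds: (-5/16, -9/32). Value = -19/64
The surreal number with sign expansion -++-++- is -19/64.

-19/64


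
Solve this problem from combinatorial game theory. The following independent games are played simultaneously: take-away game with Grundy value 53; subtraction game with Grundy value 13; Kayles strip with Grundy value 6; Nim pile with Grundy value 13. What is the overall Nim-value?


By the Sprague-Grundy theorem, the Grundy value of a sum of games is the XOR of individual Grundy values.
take-away game: Grundy value = 53. Running XOR: 0 XOR 53 = 53
subtraction game: Grundy value = 13. Running XOR: 53 XOR 13 = 56
Kayles strip: Grundy value = 6. Running XOR: 56 XOR 6 = 62
Nim pile: Grundy value = 13. Running XOR: 62 XOR 13 = 51
The combined Grundy value is 51.

51


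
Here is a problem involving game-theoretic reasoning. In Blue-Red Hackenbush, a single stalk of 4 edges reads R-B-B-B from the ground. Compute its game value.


Edges (from ground): R-B-B-B
By Berlekamp's sign-expansion rule, a Blue-Red Hackenbush stalk has the value of the surreal number whose sign sequence is the edge sequence with B -> + and R -> -.
Sign sequence: -+++
Trace the sign expansion in the surreal number tree, starting from 0:
Edge 1: R (sign -) -> bounds (-inf, 0), value = -1
Edge 2: B (sign +) -> bounds (-1, 0), value = -1/2
Edge 3: B (sign +) -> bounds (-1/2, 0), value = -1/4
Edge 4: B (sign +) -> bounds (-1/4, 0), value = -1/8
Game value = -1/8

-1/8


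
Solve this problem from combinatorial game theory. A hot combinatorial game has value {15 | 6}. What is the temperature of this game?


The game is {15 | 6}, a switch {a | b} with numbers a > b.
Cooling {a | b} by t gives {a - t | b + t}, which stops being hot when a - t = b + t, i.e. at t = (a - b)/2. So the temperature of a switch is (a - b)/2.
Temperature = (Left option - Right option) / 2
= (15 - (6)) / 2
= 9 / 2
= 9/2

9/2


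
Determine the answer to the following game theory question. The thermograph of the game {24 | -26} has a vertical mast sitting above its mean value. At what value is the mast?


Game = {24 | -26}, a switch {a | b} with numbers a > b.
Its thermograph has left wall a - t and right wall b + t, which meet at t = (a - b)/2, where both equal (a + b)/2. So the mast (mean value) is at (a + b)/2.
Mean = (24 + (-26))/2 = -2/2 = -1

-1


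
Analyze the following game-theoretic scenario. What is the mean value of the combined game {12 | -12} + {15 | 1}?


G1 = {12 | -12}, G2 = {15 | 1}
Each is a switch {a | b} with numbers a > b; its mean value is (a + b)/2, and mean value is additive over game sums: m(G1 + G2) = m(G1) + m(G2).
Mean of G1 = (12 + (-12))/2 = 0/2 = 0
Mean of G2 = (15 + (1))/2 = 16/2 = 8
Mean of G1 + G2 = 0 + 8 = 8

8


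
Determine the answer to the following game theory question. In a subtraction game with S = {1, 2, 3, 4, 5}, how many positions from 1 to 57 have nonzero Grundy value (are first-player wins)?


Subtraction set S = {1, 2, 3, 4, 5}, so G(n) = n mod 6.
G(n) = 0 when n is a multiple of 6.
Multiples of 6 in [1, 57]: 9
N-positions (nonzero Grundy) = 57 - 9 = 48

48


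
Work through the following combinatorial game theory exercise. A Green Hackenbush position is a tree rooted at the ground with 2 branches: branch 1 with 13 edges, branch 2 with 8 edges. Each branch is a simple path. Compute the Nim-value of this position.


The tree has 2 branches from the ground vertex.
In Green Hackenbush, the Nim-value of a simple path of length k is k.
Branch 1: length 13, Nim-value = 13
Branch 2: length 8, Nim-value = 8
Total Nim-value = XOR of all branch values:
0 XOR 13 = 13
13 XOR 8 = 5
Nim-value of the tree = 5

5


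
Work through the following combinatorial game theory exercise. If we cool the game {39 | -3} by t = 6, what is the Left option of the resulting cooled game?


Original game: {39 | -3} (a switch {a | b} with a > b).
Cooling by t (for t below the temperature (a - b)/2 = 21) taxes each move by t: {a | b} cooled by t is {a - t | b + t}.
Cooling amount: t = 6
Cooled Left option: 39 - 6 = 33
Cooled Right option: -3 + 6 = 3
Cooled game: {33 | 3}
Left option = 33

33


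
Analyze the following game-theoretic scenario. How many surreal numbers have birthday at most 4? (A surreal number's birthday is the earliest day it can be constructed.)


Day 0: {|} = 0 is born. Count = 1.
Day n: the number of surreal numbers born by day n is 2^(n+1) - 1.
By day 0: 2^1 - 1 = 1
By day 1: 2^2 - 1 = 3
By day 2: 2^3 - 1 = 7
By day 3: 2^4 - 1 = 15
By day 4: 2^5 - 1 = 31
By day 4: 31 surreal numbers.

31


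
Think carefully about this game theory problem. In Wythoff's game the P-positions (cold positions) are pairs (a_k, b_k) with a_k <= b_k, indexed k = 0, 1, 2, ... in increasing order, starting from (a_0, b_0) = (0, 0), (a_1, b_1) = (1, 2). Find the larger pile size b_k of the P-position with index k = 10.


By Wythoff's theorem, a_k = floor(k * phi) and b_k = floor(k * phi^2) = a_k + k, where phi = (1 + sqrt(5))/2 is the golden ratio.
phi = (1 + sqrt(5))/2 = 1.618034
phi^2 = phi + 1 = 2.618034
k = 10
k * phi^2 = 10 * 2.618034 = 26.180340
b_10 = floor(k * phi^2) = 26 (check: a_10 + k = 16 + 10 = 26)

26


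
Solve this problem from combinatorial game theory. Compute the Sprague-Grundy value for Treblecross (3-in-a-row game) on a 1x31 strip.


Treblecross: place X on empty cells; 3-in-a-row wins.
Playing within two cells of an existing X lets the opponent win at once, so sensible play treats the cells i-2..i+2 around each X as dead. The player left with no safe cell loses, so this is a normal-play take-away game on strips of safe cells.
Placing X at cell i (0-indexed) of a strip of k safe cells leaves independent strips of sizes max(0, i-2) and max(0, k-i-3). Hence G(k) = mex{ G(max(0,i-2)) XOR G(max(0,k-i-3)) : 0 <= i < k }, with G(0) = 0.
G(1): splits (0,0):0^0=0 -> mex({0}) = 1
G(2): splits (0,0):0^0=0 -> mex({0}) = 1
G(3): splits (0,0):0^0=0 -> mex({0}) = 1
G(4): splits (0,1):0^1=1 (0,0):0^0=0 -> mex({0, 1}) = 2
G(5): splits (0,2):0^1=1 (0,1):0^1=1 (0,0):0^0=0 -> mex({0, 1}) = 2
G(6) = mex({1}) = 0
G(7) = mex({0, 1, 2}) = 3
G(8) = mex({0, 1, 2}) = 3
G(9) = mex({0, 2}) = 1
G(10) = mex({0, 2, 3}) = 1
G(11) = mex({0, 3}) = 1
G(12) = mex({1, 3}) = 0
G(13) = mex({0, 1, 2, 3}) = 4
G(14) = mex({0, 1, 2}) = 3
G(15) = mex({0, 1, 2}) = 3
G(16) = mex({0, 1, 2, 4}) = 3
G(17) = mex({0, 1, 3, 4}) = 2
G(18) = mex({0, 1, 3, 4}) = 2
G(19) = mex({0, 1, 3, 5}) = 2
G(20) = mex({0, 1, 2, 3, 5}) = 4
G(21) = mex({0, 1, 2, 3, 5}) = 4
G(22) = mex({1, 2, 6}) = 0
G(23) = mex({0, 1, 2, 3, 4, 6}) = 5
G(24) = mex({0, 1, 2, 3, 4}) = 5
G(25) = mex({0, 1, 3, 4, 7}) = 2
G(26) = mex({0, 1, 3, 4, 5, 7}) = 2
G(27) = mex({0, 1, 3, 5}) = 2
G(28) = mex({0, 1, 2, 5}) = 3
G(29) = mex({0, 1, 2, 4, 5, 6}) = 3
G(30) = mex({1, 2, 4, 6}) = 0
G(31) = mex({0, 1, 2, 3, 4, 6}) = 5
Therefore G(31) = 5.

5


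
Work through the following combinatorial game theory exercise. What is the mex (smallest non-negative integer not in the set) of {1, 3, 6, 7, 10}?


Set = {1, 3, 6, 7, 10}
0 is NOT in the set. This is the mex.
mex = 0

0


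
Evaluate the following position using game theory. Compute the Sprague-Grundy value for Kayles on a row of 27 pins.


Kayles: a move removes 1 or 2 adjacent pins from a contiguous row.
Removing pins from a row of k leaves two independent rows (a, b) with a + b = k - 1 (one pin) or a + b = k - 2 (two pins); an end removal gives a = 0.
By Sprague-Grundy, G(k) = mex{ G(a) XOR G(b) } over all these splits. G(0) = 0.
G(1): splits (0,0):0^0=0 -> mex({0}) = 1
G(2): splits (0,1):0^1=1 (0,0):0^0=0 -> mex({0, 1}) = 2
G(3): splits (0,2):0^2=2 (1,1):1^1=0 (0,1):0^1=1 -> mex({0, 1, 2}) = 3
G(4): splits (0,3):0^3=3 (1,2):1^2=3 (0,2):0^2=2 (1,1):1^1=0 -> mex({0, 2, 3}) = 1
G(5): splits (0,4):0^1=1 (1,3):1^3=2 (2,2):2^2=0 (0,3):0^3=3 (1,2):1^2=3 -> mex({0, 1, 2, 3}) = 4
G(6) = mex({0, 1, 2, 4}) = 3
G(7) = mex({0, 1, 3, 4, 5}) = 2
G(8) = mex({0, 2, 3, 5, 6}) = 1
G(9) = mex({0, 1, 2, 3, 6, 7}) = 4
G(10) = mex({0, 1, 3, 4, 5, 7}) = 2
G(11) = mex({0, 1, 2, 3, 4, 5}) = 6
G(12) = mex({0, 1, 2, 3, 5, 6, 7}) = 4
G(13) = mex({0, 2, 3, 4, 6, 7}) = 1
G(14) = mex({0, 1, 4, 5, 6, 7}) = 2
G(15) = mex({0, 1, 2, 3, 4, 5, 6}) = 7
G(16) = mex({0, 2, 3, 5, 6, 7}) = 1
G(17) = mex({0, 1, 2, 3, 5, 6, 7}) = 4
G(18) = mex({0, 1, 2, 4, 5, 6}) = 3
G(19) = mex({0, 1, 3, 4, 5, 7}) = 2
G(20) = mex({0, 2, 3, 4, 5, 6, 7}) = 1
G(21) = mex({0, 1, 2, 3, 5, 6, 7}) = 4
G(22) = mex({0, 1, 2, 3, 4, 5, 7}) = 6
G(23) = mex({0, 1, 2, 3, 4, 5, 6}) = 7
G(24) = mex({0, 1, 2, 3, 5, 6, 7}) = 4
G(25) = mex({0, 2, 3, 4, 6, 7}) = 1
G(26) = mex({0, 1, 3, 4, 5, 6, 7}) = 2
G(27) = mex({0, 1, 2, 3, 4, 5, 6, 7}) = 8
Therefore G(27) = 8.

8


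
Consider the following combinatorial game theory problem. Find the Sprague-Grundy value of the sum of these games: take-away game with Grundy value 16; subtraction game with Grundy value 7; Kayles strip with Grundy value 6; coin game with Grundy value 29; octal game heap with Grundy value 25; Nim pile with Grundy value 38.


By the Sprague-Grundy theorem, the Grundy value of a sum of games is the XOR of individual Grundy values.
take-away game: Grundy value = 16. Running XOR: 0 XOR 16 = 16
subtraction game: Grundy value = 7. Running XOR: 16 XOR 7 = 23
Kayles strip: Grundy value = 6. Running XOR: 23 XOR 6 = 17
coin game: Grundy value = 29. Running XOR: 17 XOR 29 = 12
octal game heap: Grundy value = 25. Running XOR: 12 XOR 25 = 21
Nim pile: Grundy value = 38. Running XOR: 21 XOR 38 = 51
The combined Grundy value is 51.

51


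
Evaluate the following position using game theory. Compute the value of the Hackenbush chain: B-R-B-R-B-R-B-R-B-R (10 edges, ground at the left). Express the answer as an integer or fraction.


Edges (from ground): B-R-B-R-B-R-B-R-B-R
By Berlekamp's sign-expansion rule, a Blue-Red Hackenbush stalk has the value of the surreal number whose sign sequence is the edge sequence with B -> + and R -> -.
Sign sequence: +-+-+-+-+-
Trace the sign expansion in the surreal number tree, starting from 0:
Edge 1: B (sign +) -> bounds (0, +inf), value = 1
Edge 2: R (sign -) -> bounds (0, 1), value = 1/2
Edge 3: B (sign +) -> bounds (1/2, 1), value = 3/4
Edge 4: R (sign -) -> bounds (1/2, 3/4), value = 5/8
Edge 5: B (sign +) -> bounds (5/8, 3/4), value = 11/16
Edge 6: R (sign -) -> bounds (5/8, 11/16), value = 21/32
Edge 7: B (sign +) -> bounds (21/32, 11/16), value = 43/64
Edge 8: R (sign -) -> bounds (21/32, 43/64), value = 85/128
Edge 9: B (sign +) -> bounds (85/128, 43/64), value = 171/256
Edge 10: R (sign -) -> bounds (85/128, 171/256), value = 341/512
Game value = 341/512

341/512


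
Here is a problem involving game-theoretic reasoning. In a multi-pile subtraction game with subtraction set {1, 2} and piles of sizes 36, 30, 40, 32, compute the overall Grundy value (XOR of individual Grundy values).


Subtraction set: {1, 2}
For this subtraction set, G(n) = n mod 3 (period = max + 1 = 3).
Pile 1 (size 36): G(36) = 36 mod 3 = 0
Pile 2 (size 30): G(30) = 30 mod 3 = 0
Pile 3 (size 40): G(40) = 40 mod 3 = 1
Pile 4 (size 32): G(32) = 32 mod 3 = 2
Total Grundy value = XOR of all: 0 XOR 0 XOR 1 XOR 2 = 3

3


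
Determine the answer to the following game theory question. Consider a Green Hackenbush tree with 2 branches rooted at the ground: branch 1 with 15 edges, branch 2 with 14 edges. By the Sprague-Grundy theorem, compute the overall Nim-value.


The tree has 2 branches from the ground vertex.
In Green Hackenbush, the Nim-value of a simple path of length k is k.
Branch 1: length 15, Nim-value = 15
Branch 2: length 14, Nim-value = 14
Total Nim-value = XOR of all branch values:
0 XOR 15 = 15
15 XOR 14 = 1
Nim-value of the tree = 1

1


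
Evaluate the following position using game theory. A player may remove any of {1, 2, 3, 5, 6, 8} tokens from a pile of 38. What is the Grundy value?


The subtraction set is S = {1, 2, 3, 5, 6, 8}.
G(k) = mex{ G(k - s) : s in S, s <= k }. We compute iteratively: G(0) = 0.
G(1) = mex({0}) = 1
G(2) = mex({0, 1}) = 2
G(3) = mex({0, 1, 2}) = 3
G(4) = mex({1, 2, 3}) = 0
G(5) = mex({0, 2, 3}) = 1
G(6) = mex({0, 1, 3}) = 2
G(7) = mex({0, 1, 2}) = 3
G(8) = mex({0, 1, 2, 3}) = 4
G(9) = mex({0, 1, 2, 3, 4}) = 5
G(10) = mex({0, 1, 2, 3, 4, 5}) = 6
G(11) = mex({1, 2, 3, 4, 5, 6}) = 0
G(12) = mex({0, 2, 3, 5, 6}) = 1
G(13) = mex({0, 1, 3, 4, 6}) = 2
G(14) = mex({0, 1, 2, 4, 5}) = 3
G(15) = mex({1, 2, 3, 5, 6}) = 0
G(16) = mex({0, 2, 3, 4, 6}) = 1
G(17) = mex({0, 1, 3, 5}) = 2
G(18) = mex({0, 1, 2, 6}) = 3
Observe that G(11)..G(18) = 0, 1, 2, 3, 0, 1, 2, 3 repeats G(0)..G(7) = 0, 1, 2, 3, 0, 1, 2, 3.
For k >= max(S) = 8, G(k) is determined by the previous 8 values G(k-8)..G(k-1); a window of 8 consecutive values has recurred shifted by 11, so by induction G(k + 11) = G(k) for all k >= 0: the sequence is periodic from the start with period 11.
One period: G(0..10) = 0, 1, 2, 3, 0, 1, 2, 3, 4, 5, 6.
38 mod 11 = 5, so G(38) = G(5) = 1.

1


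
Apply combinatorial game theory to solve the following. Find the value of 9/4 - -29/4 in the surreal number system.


x = 9/4, y = -29/4
Converting to common denominator: 4
x = 9/4, y = -29/4
x - y = 9/4 - -29/4 = 19/2

19/2


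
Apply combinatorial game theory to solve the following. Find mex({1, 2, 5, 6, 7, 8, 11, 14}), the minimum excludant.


Set = {1, 2, 5, 6, 7, 8, 11, 14}
0 is NOT in the set. This is the mex.
mex = 0

0


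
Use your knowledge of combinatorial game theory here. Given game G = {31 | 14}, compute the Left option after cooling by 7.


Original game: {31 | 14} (a switch {a | b} with a > b).
Cooling by t (for t below the temperature (a - b)/2 = 17/2) taxes each move by t: {a | b} cooled by t is {a - t | b + t}.
Cooling amount: t = 7
Cooled Left option: 31 - 7 = 24
Cooled Right option: 14 + 7 = 21
Cooled game: {24 | 21}
Left option = 24

24


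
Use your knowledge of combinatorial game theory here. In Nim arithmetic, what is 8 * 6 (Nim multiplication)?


Nim multiplication is bilinear over XOR: (u XOR v) * w = (u*w) XOR (v*w).
So we split each operand into its bit components and XOR the pairwise Nim products.
8 = 8 (as XOR of powers of 2).
6 = 2 + 4 (as XOR of powers of 2).
Using the standard Nim-product table on single bits:
  2*2 = 3,   2*4 = 8,   2*8 = 12,
  4*4 = 6,   4*8 = 11,  8*8 = 13,
and  1*x = x (identity), k*l = l*k (commutative).
Pairwise Nim products:
  8 * 2 = 12
  8 * 4 = 11
XOR them: 12 XOR 11 = 7.
Result: 8 * 6 = 7 (in Nim).

7


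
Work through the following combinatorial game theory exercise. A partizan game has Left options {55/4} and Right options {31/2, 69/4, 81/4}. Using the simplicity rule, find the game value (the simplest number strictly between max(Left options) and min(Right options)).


Left options: {55/4}, max = 55/4
Right options: {31/2, 69/4, 81/4}, min = 31/2
All options are numbers and max(Left) < min(Right), so by the simplicity theorem the value is the simplest (earliest-born) number strictly between 55/4 and 31/2.
Integers 14 through 15 all lie strictly between 55/4 and 31/2.
Among integers, the simplest (lowest birthday = smallest |n|; 0 is born on day 0, +-n on day n) is 14.
No non-integer in the interval can be simpler: if x is a non-integer in the interval, then floor(x) or ceil(x) also lies in the interval (the interval contains an integer), and both are proper prefixes of x's sign expansion, i.e. born earlier. So the game value is 14.
Game value = 14

14


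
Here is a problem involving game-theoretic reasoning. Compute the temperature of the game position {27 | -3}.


The game is {27 | -3}, a switch {a | b} with numbers a > b.
Cooling {a | b} by t gives {a - t | b + t}, which stops being hot when a - t = b + t, i.e. at t = (a - b)/2. So the temperature of a switch is (a - b)/2.
Temperature = (Left option - Right option) / 2
= (27 - (-3)) / 2
= 30 / 2
= 15

15


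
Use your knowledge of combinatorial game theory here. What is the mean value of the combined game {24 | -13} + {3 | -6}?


G1 = {24 | -13}, G2 = {3 | -6}
Each is a switch {a | b} with numbers a > b; its mean value is (a + b)/2, and mean value is additive over game sums: m(G1 + G2) = m(G1) + m(G2).
Mean of G1 = (24 + (-13))/2 = 11/2 = 11/2
Mean of G2 = (3 + (-6))/2 = -3/2 = -3/2
Mean of G1 + G2 = 11/2 + -3/2 = 4

4


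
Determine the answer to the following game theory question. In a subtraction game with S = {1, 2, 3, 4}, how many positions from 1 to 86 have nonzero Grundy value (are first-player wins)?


Subtraction set S = {1, 2, 3, 4}, so G(n) = n mod 5.
G(n) = 0 when n is a multiple of 5.
Multiples of 5 in [1, 86]: 17
N-positions (nonzero Grundy) = 86 - 17 = 69

69


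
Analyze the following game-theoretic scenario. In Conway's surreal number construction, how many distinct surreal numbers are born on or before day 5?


Day 0: {|} = 0 is born. Count = 1.
Day n: the number of surreal numbers born by day n is 2^(n+1) - 1.
By day 0: 2^1 - 1 = 1
By day 1: 2^2 - 1 = 3
By day 2: 2^3 - 1 = 7
By day 3: 2^4 - 1 = 15
By day 4: 2^5 - 1 = 31
By day 5: 2^6 - 1 = 63
By day 5: 63 surreal numbers.

63


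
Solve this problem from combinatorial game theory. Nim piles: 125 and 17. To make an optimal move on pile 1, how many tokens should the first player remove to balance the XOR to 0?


Piles: 125 and 17
Current XOR: 125 XOR 17 = 108 (non-zero, so this is an N-position).
To make the XOR zero, we need to find a move that balances the piles.
For pile 1 (size 125): target = 125 XOR 108 = 17
We reduce pile 1 from 125 to 17.
Tokens removed: 125 - 17 = 108
Verification: 17 XOR 17 = 0

108


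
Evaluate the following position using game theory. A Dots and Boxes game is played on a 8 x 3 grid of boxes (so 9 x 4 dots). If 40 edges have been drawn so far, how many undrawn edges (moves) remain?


Grid: 8 x 3 boxes, i.e. 9 rows and 4 columns of dots.
Horizontal edges: (rows + 1) * cols = 9 * 3 = 27
Vertical edges: rows * (cols + 1) = 8 * 4 = 32
Total edges: 27 + 32 = 59
Edges drawn: 40
Remaining: 59 - 40 = 19

19


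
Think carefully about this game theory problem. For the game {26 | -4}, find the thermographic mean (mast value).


Game = {26 | -4}, a switch {a | b} with numbers a > b.
Its thermograph has left wall a - t and right wall b + t, which meet at t = (a - b)/2, where both equal (a + b)/2. So the mast (mean value) is at (a + b)/2.
Mean = (26 + (-4))/2 = 22/2 = 11

11


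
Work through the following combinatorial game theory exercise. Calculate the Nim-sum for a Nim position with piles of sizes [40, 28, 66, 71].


We need the XOR (exclusive or) of all pile sizes.
After XOR-ing pile 1 (size 40): 0 XOR 40 = 40
After XOR-ing pile 2 (size 28): 40 XOR 28 = 52
After XOR-ing pile 3 (size 66): 52 XOR 66 = 118
After XOR-ing pile 4 (size 71): 118 XOR 71 = 49
The Nim-value of this position is 49.

49


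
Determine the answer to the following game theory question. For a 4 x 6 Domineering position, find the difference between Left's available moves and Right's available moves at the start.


Board is 4 x 6 (rows x cols).
Left (vertical) placements: (rows-1) * cols = 3 * 6 = 18
Right (horizontal) placements: rows * (cols-1) = 4 * 5 = 20
Advantage = Left - Right = 18 - 20 = -2

-2


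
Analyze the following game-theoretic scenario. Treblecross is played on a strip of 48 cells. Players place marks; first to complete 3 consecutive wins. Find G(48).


Treblecross: place X on empty cells; 3-in-a-row wins.
Playing within two cells of an existing X lets the opponent win at once, so sensible play treats the cells i-2..i+2 around each X as dead. The player left with no safe cell loses, so this is a normal-play take-away game on strips of safe cells.
Placing X at cell i (0-indexed) of a strip of k safe cells leaves independent strips of sizes max(0, i-2) and max(0, k-i-3). Hence G(k) = mex{ G(max(0,i-2)) XOR G(max(0,k-i-3)) : 0 <= i < k }, with G(0) = 0.
G(1): splits (0,0):0^0=0 -> mex({0}) = 1
G(2): splits (0,0):0^0=0 -> mex({0}) = 1
G(3): splits (0,0):0^0=0 -> mex({0}) = 1
G(4): splits (0,1):0^1=1 (0,0):0^0=0 -> mex({0, 1}) = 2
G(5): splits (0,2):0^1=1 (0,1):0^1=1 (0,0):0^0=0 -> mex({0, 1}) = 2
G(6) = mex({1}) = 0
G(7) = mex({0, 1, 2}) = 3
G(8) = mex({0, 1, 2}) = 3
G(9) = mex({0, 2}) = 1
G(10) = mex({0, 2, 3}) = 1
G(11) = mex({0, 3}) = 1
G(12) = mex({1, 3}) = 0
G(13) = mex({0, 1, 2, 3}) = 4
G(14) = mex({0, 1, 2}) = 3
G(15) = mex({0, 1, 2}) = 3
G(16) = mex({0, 1, 2, 4}) = 3
G(17) = mex({0, 1, 3, 4}) = 2
G(18) = mex({0, 1, 3, 4}) = 2
G(19) = mex({0, 1, 3, 5}) = 2
G(20) = mex({0, 1, 2, 3, 5}) = 4
G(21) = mex({0, 1, 2, 3, 5}) = 4
G(22) = mex({1, 2, 6}) = 0
G(23) = mex({0, 1, 2, 3, 4, 6}) = 5
G(24) = mex({0, 1, 2, 3, 4}) = 5
G(25) = mex({0, 1, 3, 4, 7}) = 2
G(26) = mex({0, 1, 3, 4, 5, 7}) = 2
G(27) = mex({0, 1, 3, 5}) = 2
G(28) = mex({0, 1, 2, 5}) = 3
G(29) = mex({0, 1, 2, 4, 5, 6}) = 3
G(30) = mex({1, 2, 4, 6}) = 0
G(31) = mex({0, 1, 2, 3, 4, 6}) = 5
G(32) = mex({1, 2, 3, 4, 7}) = 0
G(33) = mex({0, 3, 7}) = 1
G(34) = mex({0, 2, 3, 5, 7}) = 1
G(35) = mex({0, 2, 3, 5, 6}) = 1
G(36) = mex({0, 1, 2, 5, 6}) = 3
G(37) = mex({0, 1, 2, 4, 5, 6}) = 3
G(38) = mex({0, 1, 2, 4}) = 3
G(39) = mex({0, 1, 2, 3, 4, 7}) = 5
G(40) = mex({0, 1, 2, 3, 4, 5, 7}) = 6
G(41) = mex({0, 1, 2, 3, 5, 7}) = 4
G(42) = mex({0, 1, 2, 3, 5, 6, 7}) = 4
G(43) = mex({0, 2, 3, 5, 6}) = 1
G(44) = mex({1, 2, 3, 4, 5, 6}) = 0
G(45) = mex({0, 1, 2, 3, 4, 6, 7}) = 5
G(46) = mex({0, 1, 2, 3, 4, 7}) = 5
G(47) = mex({0, 1, 2, 3, 4, 5, 7}) = 6
G(48) = mex({0, 1, 2, 3, 4, 5, 7}) = 6
Therefore G(48) = 6.

6


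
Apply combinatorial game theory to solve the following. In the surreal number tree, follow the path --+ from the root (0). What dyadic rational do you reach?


Sign expansion: --+
Rule: track bounds (lo, hi), initially (-inf, +inf). On '+', the current value becomes lo and we move to the simplest number in (value, hi): value + 1 if hi = +inf, otherwise the midpoint (value + hi)/2. On '-', the current value becomes hi and we move to value - 1 if lo = -inf, otherwise the midpoint (lo + value)/2.
Start at 0.
Step 1: sign = -, move left. Bounds: (-inf, 0). Value = -1
Step 2: sign = -, move left. Bounds: (-inf, -1). Value = -2
Step 3: sign = +, move right. Bounds: (-2, -1). Value = -3/2
The surreal number with sign expansion --+ is -3/2.

-3/2


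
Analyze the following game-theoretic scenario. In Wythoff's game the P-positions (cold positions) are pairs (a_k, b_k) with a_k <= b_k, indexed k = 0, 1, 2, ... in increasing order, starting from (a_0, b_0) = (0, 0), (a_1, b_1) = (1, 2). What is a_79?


By Wythoff's theorem, a_k = floor(k * phi) and b_k = floor(k * phi^2) = a_k + k, where phi = (1 + sqrt(5))/2 is the golden ratio.
phi = (1 + sqrt(5))/2 = 1.618034
k = 79
k * phi = 79 * 1.618034 = 127.824685
a_79 = floor(k * phi) = 127

127


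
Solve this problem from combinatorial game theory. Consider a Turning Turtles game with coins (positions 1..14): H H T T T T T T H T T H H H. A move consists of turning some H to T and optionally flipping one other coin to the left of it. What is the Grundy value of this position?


Coins: H H T T T T T T H T T H H H
Key fact: a single head at position k behaves exactly like a Nim heap of size k (turning it to T and optionally flipping a coin at j < k corresponds to moving the heap from k to j, or to 0), and heads combine as a disjunctive sum (two heads at the same place would cancel, matching j XOR j = 0). So the Nim-value is the XOR of the 1-indexed positions of the heads.
Face-up positions (1-indexed): [1, 2, 9, 12, 13, 14]
XOR 0 with 1: 0 XOR 1 = 1
XOR 1 with 2: 1 XOR 2 = 3
XOR 3 with 9: 3 XOR 9 = 10
XOR 10 with 12: 10 XOR 12 = 6
XOR 6 with 13: 6 XOR 13 = 11
XOR 11 with 14: 11 XOR 14 = 5
Nim-value = 5

5


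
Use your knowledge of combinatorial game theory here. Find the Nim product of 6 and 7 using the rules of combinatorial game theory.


Nim multiplication is bilinear over XOR: (u XOR v) * w = (u*w) XOR (v*w).
So we split each operand into its bit components and XOR the pairwise Nim products.
6 = 2 + 4 (as XOR of powers of 2).
7 = 1 + 2 + 4 (as XOR of powers of 2).
Using the standard Nim-product table on single bits:
  2*2 = 3,   2*4 = 8,   2*8 = 12,
  4*4 = 6,   4*8 = 11,  8*8 = 13,
and  1*x = x (identity), k*l = l*k (commutative).
Pairwise Nim products:
  2 * 1 = 2
  2 * 2 = 3
  2 * 4 = 8
  4 * 1 = 4
  4 * 2 = 8
  4 * 4 = 6
XOR them: 2 XOR 3 XOR 8 XOR 4 XOR 8 XOR 6 = 3.
Result: 6 * 7 = 3 (in Nim).

3


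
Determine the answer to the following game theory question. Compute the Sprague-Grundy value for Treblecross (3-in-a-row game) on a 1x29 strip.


Treblecross: place X on empty cells; 3-in-a-row wins.
Playing within two cells of an existing X lets the opponent win at once, so sensible play treats the cells i-2..i+2 around each X as dead. The player left with no safe cell loses, so this is a normal-play take-away game on strips of safe cells.
Placing X at cell i (0-indexed) of a strip of k safe cells leaves independent strips of sizes max(0, i-2) and max(0, k-i-3). Hence G(k) = mex{ G(max(0,i-2)) XOR G(max(0,k-i-3)) : 0 <= i < k }, with G(0) = 0.
G(1): splits (0,0):0^0=0 -> mex({0}) = 1
G(2): splits (0,0):0^0=0 -> mex({0}) = 1
G(3): splits (0,0):0^0=0 -> mex({0}) = 1
G(4): splits (0,1):0^1=1 (0,0):0^0=0 -> mex({0, 1}) = 2
G(5): splits (0,2):0^1=1 (0,1):0^1=1 (0,0):0^0=0 -> mex({0, 1}) = 2
G(6) = mex({1}) = 0
G(7) = mex({0, 1, 2}) = 3
G(8) = mex({0, 1, 2}) = 3
G(9) = mex({0, 2}) = 1
G(10) = mex({0, 2, 3}) = 1
G(11) = mex({0, 3}) = 1
G(12) = mex({1, 3}) = 0
G(13) = mex({0, 1, 2, 3}) = 4
G(14) = mex({0, 1, 2}) = 3
G(15) = mex({0, 1, 2}) = 3
G(16) = mex({0, 1, 2, 4}) = 3
G(17) = mex({0, 1, 3, 4}) = 2
G(18) = mex({0, 1, 3, 4}) = 2
G(19) = mex({0, 1, 3, 5}) = 2
G(20) = mex({0, 1, 2, 3, 5}) = 4
G(21) = mex({0, 1, 2, 3, 5}) = 4
G(22) = mex({1, 2, 6}) = 0
G(23) = mex({0, 1, 2, 3, 4, 6}) = 5
G(24) = mex({0, 1, 2, 3, 4}) = 5
G(25) = mex({0, 1, 3, 4, 7}) = 2
G(26) = mex({0, 1, 3, 4, 5, 7}) = 2
G(27) = mex({0, 1, 3, 5}) = 2
G(28) = mex({0, 1, 2, 5}) = 3
G(29) = mex({0, 1, 2, 4, 5, 6}) = 3
Therefore G(29) = 3.

3


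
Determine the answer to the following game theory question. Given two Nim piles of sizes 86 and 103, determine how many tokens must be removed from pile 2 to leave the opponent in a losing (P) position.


Piles: 86 and 103
Current XOR: 86 XOR 103 = 49 (non-zero, so this is an N-position).
To make the XOR zero, we need to find a move that balances the piles.
For pile 2 (size 103): target = 103 XOR 49 = 86
We reduce pile 2 from 103 to 86.
Tokens removed: 103 - 86 = 17
Verification: 86 XOR 86 = 0

17


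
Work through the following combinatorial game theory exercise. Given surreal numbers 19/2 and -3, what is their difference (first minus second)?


x = 19/2, y = -3
Converting to common denominator: 2
x = 19/2, y = -6/2
x - y = 19/2 - -3 = 25/2

25/2


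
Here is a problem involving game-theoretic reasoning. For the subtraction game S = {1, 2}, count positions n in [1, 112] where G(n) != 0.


Subtraction set S = {1, 2}, so G(n) = n mod 3.
G(n) = 0 when n is a multiple of 3.
Multiples of 3 in [1, 112]: 37
N-positions (nonzero Grundy) = 112 - 37 = 75

75


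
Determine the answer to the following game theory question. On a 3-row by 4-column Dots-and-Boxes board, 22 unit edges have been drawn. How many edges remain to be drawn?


Grid: 3 x 4 boxes, i.e. 4 rows and 5 columns of dots.
Horizontal edges: (rows + 1) * cols = 4 * 4 = 16
Vertical edges: rows * (cols + 1) = 3 * 5 = 15
Total edges: 16 + 15 = 31
Edges drawn: 22
Remaining: 31 - 22 = 9

9


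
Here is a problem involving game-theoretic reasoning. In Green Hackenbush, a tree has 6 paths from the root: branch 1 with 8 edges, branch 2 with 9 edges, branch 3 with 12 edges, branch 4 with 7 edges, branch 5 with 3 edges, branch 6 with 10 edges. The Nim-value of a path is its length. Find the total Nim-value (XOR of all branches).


The tree has 6 branches from the ground vertex.
In Green Hackenbush, the Nim-value of a simple path of length k is k.
Branch 1: length 8, Nim-value = 8
Branch 2: length 9, Nim-value = 9
Branch 3: length 12, Nim-value = 12
Branch 4: length 7, Nim-value = 7
Branch 5: length 3, Nim-value = 3
Branch 6: length 10, Nim-value = 10
Total Nim-value = XOR of all branch values:
0 XOR 8 = 8
8 XOR 9 = 1
1 XOR 12 = 13
13 XOR 7 = 10
10 XOR 3 = 9
9 XOR 10 = 3
Nim-value of the tree = 3

3


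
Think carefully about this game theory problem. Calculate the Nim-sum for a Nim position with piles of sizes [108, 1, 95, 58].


We need the XOR (exclusive or) of all pile sizes.
After XOR-ing pile 1 (size 108): 0 XOR 108 = 108
After XOR-ing pile 2 (size 1): 108 XOR 1 = 109
After XOR-ing pile 3 (size 95): 109 XOR 95 = 50
After XOR-ing pile 4 (size 58): 50 XOR 58 = 8
The Nim-value of this position is 8.

8


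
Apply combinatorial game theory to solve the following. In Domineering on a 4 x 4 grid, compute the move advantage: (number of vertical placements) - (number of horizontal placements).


Board is 4 x 4 (rows x cols).
Left (vertical) placements: (rows-1) * cols = 3 * 4 = 12
Right (horizontal) placements: rows * (cols-1) = 4 * 3 = 12
Advantage = Left - Right = 12 - 12 = 0

0


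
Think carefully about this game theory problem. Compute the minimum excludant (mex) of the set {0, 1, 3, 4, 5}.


Set = {0, 1, 3, 4, 5}
0 is in the set.
1 is in the set.
2 is NOT in the set. This is the mex.
mex = 2

2


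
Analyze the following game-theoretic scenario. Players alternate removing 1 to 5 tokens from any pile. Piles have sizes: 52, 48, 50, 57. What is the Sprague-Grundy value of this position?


Subtraction set: {1, 2, 3, 4, 5}
For this subtraction set, G(n) = n mod 6 (period = max + 1 = 6).
Pile 1 (size 52): G(52) = 52 mod 6 = 4
Pile 2 (size 48): G(48) = 48 mod 6 = 0
Pile 3 (size 50): G(50) = 50 mod 6 = 2
Pile 4 (size 57): G(57) = 57 mod 6 = 3
Total Grundy value = XOR of all: 4 XOR 0 XOR 2 XOR 3 = 5

5


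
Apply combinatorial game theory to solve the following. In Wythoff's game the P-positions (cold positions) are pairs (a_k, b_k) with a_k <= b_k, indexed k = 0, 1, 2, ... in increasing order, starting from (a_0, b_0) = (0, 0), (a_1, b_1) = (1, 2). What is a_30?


By Wythoff's theorem, a_k = floor(k * phi) and b_k = floor(k * phi^2) = a_k + k, where phi = (1 + sqrt(5))/2 is the golden ratio.
phi = (1 + sqrt(5))/2 = 1.618034
k = 30
k * phi = 30 * 1.618034 = 48.541020
a_30 = floor(k * phi) = 48

48
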